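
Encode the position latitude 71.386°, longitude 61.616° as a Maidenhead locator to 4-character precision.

Shift to the Maidenhead origin (180°W, 90°S): lon 241.62, lat 161.39.
Field: lon ⌊241.62/20⌋ = 12 → M; lat ⌊161.39/10⌋ = 16 → Q.
Square: lon ⌊1.62/2⌋ = 0; lat ⌊1.39/1⌋ = 1.

MQ01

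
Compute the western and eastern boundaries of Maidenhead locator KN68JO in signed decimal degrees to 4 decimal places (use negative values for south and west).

32.7500, 32.8333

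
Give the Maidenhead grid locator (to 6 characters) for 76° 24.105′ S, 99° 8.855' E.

Add 180° to longitude and 90° to latitude: 279.1476, 13.5982.
Field (20°×10°, letters A–R): lon ⌊279.1476/20⌋ = 13 → N; lat ⌊13.5982/10⌋ = 1 → B.
Square (2°×1°, digits 0–9): lon ⌊19.1476/2⌋ = 9; lat ⌊3.5982/1⌋ = 3.
Subsquare (5′×2.5′, letters a–x): lon ⌊1.1476/0.0833333⌋ = 13 → n; lat ⌊0.5982/0.0416667⌋ = 14 → o.

NB93no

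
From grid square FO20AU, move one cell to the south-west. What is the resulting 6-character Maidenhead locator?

FO10xt

Longitude subsquare a = 0; −1 → -1, wraps to 23 = x, carry into square.
Longitude square 2; −1 → 1.
Latitude subsquare u = 20; −1 → 19 = t.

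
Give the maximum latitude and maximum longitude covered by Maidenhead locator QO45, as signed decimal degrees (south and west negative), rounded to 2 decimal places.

56.00, 150.00

Field Q=16, O=14: +16·20° lon, +14·10° lat → SW at lon 140°, lat 50°.
Square 4, 5: +4·2° lon, +5·1° lat → SW at lon 148°, lat 55°.
Cell spans 2° lon × 1° lat. NE corner is SW corner plus one full cell.
latitude 56.00, longitude 150.00.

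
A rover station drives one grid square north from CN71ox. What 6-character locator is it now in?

Latitude subsquare x = 23; +1 → 24, wraps to 0 = a, carry into square.
Latitude square 1; +1 → 2.
The longitude characters are unchanged.

CN72oa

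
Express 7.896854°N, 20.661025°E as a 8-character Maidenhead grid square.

Add 180° to longitude and 90° to latitude: 200.66102, 97.89685.
Field (20°×10°, letters A–R): 200.66102/20 → 10 → K, 97.89685/10 → 9 → J; chars KJ.
Square (2°×1°, digits 0–9): 0.66102/2 → 0, 7.89685/1 → 7; chars 07.
Subsquare (5′×2.5′, letters a–x): 0.66102/0.0833333 → 7 → h, 0.89685/0.0416667 → 21 → v; chars hv.
Extended square (30″×15″, digits 0–9): 0.07769/0.00833333 → 9, 0.02185/0.00416667 → 5; chars 95.

KJ07hv95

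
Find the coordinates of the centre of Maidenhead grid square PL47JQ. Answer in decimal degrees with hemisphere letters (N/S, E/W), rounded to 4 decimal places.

27.6875° N, 128.7917° E

Field P=15, L=11: +15·20° lon, +11·10° lat → SW at lon 120°, lat 20°.
Square 4, 7: +4·2° lon, +7·1° lat → SW at lon 128°, lat 27°.
Subsquare j=9, q=16: +9·0.0833333° lon, +16·0.0416667° lat → SW at lon 128.75°, lat 27.6667°.
Cell spans 0.0833333° lon × 0.0416667° lat. Centre is SW corner plus half of each.
latitude 27.6875° N, longitude 128.7917° E.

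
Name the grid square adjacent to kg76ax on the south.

KG76aw

Latitude subsquare x = 23; −1 → 22 = w.
The longitude characters are unchanged.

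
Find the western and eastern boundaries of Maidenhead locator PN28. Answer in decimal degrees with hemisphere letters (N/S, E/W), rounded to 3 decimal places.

Field P=15, N=13: +15·20° lon, +13·10° lat → SW at lon 120°, lat 40°.
Square 2, 8: +2·2° lon, +8·1° lat → SW at lon 124°, lat 48°.
Cell spans 2° lon × 1° lat.
west 124.000° E, east 126.000° E.

124.000° E, 126.000° E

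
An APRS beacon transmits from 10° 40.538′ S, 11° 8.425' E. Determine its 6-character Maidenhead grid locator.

Shift to the Maidenhead origin (180°W, 90°S): lon 191.1404, lat 79.3244.
Field (20°×10°, letters A–R): 191.1404/20 → 9 → J, 79.3244/10 → 7 → H; chars JH.
Square (2°×1°, digits 0–9): 11.1404/2 → 5, 9.3244/1 → 9; chars 59.
Subsquare (5′×2.5′, letters a–x): 1.1404/0.0833333 → 13 → n, 0.3244/0.0416667 → 7 → h; chars nh.

JH59nh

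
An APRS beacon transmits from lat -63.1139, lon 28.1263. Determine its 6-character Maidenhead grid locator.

KC46bv

Add 180° to longitude and 90° to latitude: 208.1263, 26.8861.
Field (20°×10°, letters A–R): 208.1263/20 → 10 → K, 26.8861/10 → 2 → C; chars KC.
Square (2°×1°, digits 0–9): 8.1263/2 → 4, 6.8861/1 → 6; chars 46.
Subsquare (5′×2.5′, letters a–x): 0.1263/0.0833333 → 1 → b, 0.8861/0.0416667 → 21 → v; chars bv.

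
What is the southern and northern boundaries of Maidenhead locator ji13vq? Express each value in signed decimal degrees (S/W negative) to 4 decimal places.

Field J=9, I=8: +9·20° lon, +8·10° lat → SW at lon 0°, lat -10°.
Square 1, 3: +1·2° lon, +3·1° lat → SW at lon 2°, lat -7°.
Subsquare v=21, q=16: +21·0.0833333° lon, +16·0.0416667° lat → SW at lon 3.75°, lat -6.33333°.
Cell spans 0.0833333° lon × 0.0416667° lat.
south -6.3333, north -6.2917.

-6.3333, -6.2917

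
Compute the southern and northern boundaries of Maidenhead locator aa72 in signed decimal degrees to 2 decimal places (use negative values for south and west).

Field A=0, A=0: +0·20° lon, +0·10° lat → SW at lon -180°, lat -90°.
Square 7, 2: +7·2° lon, +2·1° lat → SW at lon -166°, lat -88°.
Cell spans 2° lon × 1° lat.
south -88.00, north -87.00.

-88.00, -87.00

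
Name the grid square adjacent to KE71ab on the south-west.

Longitude subsquare a = 0; −1 → -1, wraps to 23 = x, carry into square.
Longitude square 7; −1 → 6.
Latitude subsquare b = 1; −1 → 0 = a.

KE61xa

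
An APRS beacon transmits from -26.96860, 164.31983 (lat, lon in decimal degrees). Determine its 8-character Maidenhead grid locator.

Offset from 180°W / 90°S: lon 344.31983°, lat 63.03140°.
Field: 344.31983/20 → 17 → R, 63.03140/10 → 6 → G; chars RG.
Square: 4.31983/2 → 2, 3.03140/1 → 3; chars 23.
Subsquare: 0.31983/0.0833333 → 3 → d, 0.03140/0.0416667 → 0 → a; chars da.
Extended square: 0.06983/0.00833333 → 8, 0.03140/0.00416667 → 7; chars 87.

RG23da87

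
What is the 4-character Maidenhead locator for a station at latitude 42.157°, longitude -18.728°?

IN02

Shift to the Maidenhead origin (180°W, 90°S): lon 161.27, lat 132.16.
Field: 161.27/20 → 8 → I, 132.16/10 → 13 → N; chars IN.
Square: 1.27/2 → 0, 2.16/1 → 2; chars 02.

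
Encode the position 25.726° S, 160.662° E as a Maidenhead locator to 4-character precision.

Shift to the Maidenhead origin (180°W, 90°S): lon 340.66, lat 64.27.
Field: lon ⌊340.66/20⌋ = 17 → R; lat ⌊64.27/10⌋ = 6 → G.
Square: lon ⌊0.66/2⌋ = 0; lat ⌊4.27/1⌋ = 4.

RG04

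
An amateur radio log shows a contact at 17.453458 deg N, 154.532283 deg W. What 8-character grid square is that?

Offset from 180°W / 90°S: lon 25.46772°, lat 107.45346°.
Field (20°×10°, letters A–R): lon ⌊25.46772/20⌋ = 1 → B; lat ⌊107.45346/10⌋ = 10 → K.
Square (2°×1°, digits 0–9): lon ⌊5.46772/2⌋ = 2; lat ⌊7.45346/1⌋ = 7.
Subsquare (5′×2.5′, letters a–x): lon ⌊1.46772/0.0833333⌋ = 17 → r; lat ⌊0.45346/0.0416667⌋ = 10 → k.
Extended square (30″×15″, digits 0–9): lon ⌊0.05105/0.00833333⌋ = 6; lat ⌊0.03679/0.00416667⌋ = 8.

BK27rk68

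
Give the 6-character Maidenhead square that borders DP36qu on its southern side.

Latitude subsquare u = 20; −1 → 19 = t.
The longitude characters are unchanged.

DP36qt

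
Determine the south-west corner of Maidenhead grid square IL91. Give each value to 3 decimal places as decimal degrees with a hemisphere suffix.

21.000° N, 2.000° W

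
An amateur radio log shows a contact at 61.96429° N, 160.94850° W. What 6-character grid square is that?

AP91mx

Add 180° to longitude and 90° to latitude: 19.0515, 151.9643.
Field: lon ⌊19.0515/20⌋ = 0 → A; lat ⌊151.9643/10⌋ = 15 → P.
Square: lon ⌊19.0515/2⌋ = 9; lat ⌊1.9643/1⌋ = 1.
Subsquare: lon ⌊1.0515/0.0833333⌋ = 12 → m; lat ⌊0.9643/0.0416667⌋ = 23 → x.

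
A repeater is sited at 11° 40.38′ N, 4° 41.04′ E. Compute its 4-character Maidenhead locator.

JK21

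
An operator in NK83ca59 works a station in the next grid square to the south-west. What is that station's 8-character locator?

NK83ca48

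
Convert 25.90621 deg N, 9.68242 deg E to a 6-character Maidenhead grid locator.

JL45uv

Add 180° to longitude and 90° to latitude: 189.6824, 115.9062.
Field: 189.6824/20 → 9 → J, 115.9062/10 → 11 → L; chars JL.
Square: 9.6824/2 → 4, 5.9062/1 → 5; chars 45.
Subsquare: 1.6824/0.0833333 → 20 → u, 0.9062/0.0416667 → 21 → v; chars uv.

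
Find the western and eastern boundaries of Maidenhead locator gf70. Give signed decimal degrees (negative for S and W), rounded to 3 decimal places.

Field G=6, F=5: +6·20° lon, +5·10° lat → SW at lon -60°, lat -40°.
Square 7, 0: +7·2° lon, +0·1° lat → SW at lon -46°, lat -40°.
Cell spans 2° lon × 1° lat.
west -46.000, east -44.000.

-46.000, -44.000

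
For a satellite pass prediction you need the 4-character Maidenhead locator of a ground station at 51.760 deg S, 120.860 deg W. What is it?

Offset from 180°W / 90°S: lon 59.14°, lat 38.24°.
Field (20°×10°, letters A–R): 59.14/20 → 2 → C, 38.24/10 → 3 → D; chars CD.
Square (2°×1°, digits 0–9): 19.14/2 → 9, 8.24/1 → 8; chars 98.

CD98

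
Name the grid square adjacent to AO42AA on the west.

Longitude subsquare a = 0; −1 → -1, wraps to 23 = x, carry into square.
Longitude square 4; −1 → 3.
The latitude characters are unchanged.

AO32xa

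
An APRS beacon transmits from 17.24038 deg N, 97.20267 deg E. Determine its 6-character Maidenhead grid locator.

NK87of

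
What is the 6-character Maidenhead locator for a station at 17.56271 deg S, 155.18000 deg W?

BH22jk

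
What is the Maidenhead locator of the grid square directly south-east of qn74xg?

QN84af

Longitude subsquare x = 23; +1 → 24, wraps to 0 = a, carry into square.
Longitude square 7; +1 → 8.
Latitude subsquare g = 6; −1 → 5 = f.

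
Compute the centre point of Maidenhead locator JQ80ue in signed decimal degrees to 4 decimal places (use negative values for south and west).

Field J=9, Q=16: +9·20° lon, +16·10° lat → SW at lon 0°, lat 70°.
Square 8, 0: +8·2° lon, +0·1° lat → SW at lon 16°, lat 70°.
Subsquare u=20, e=4: +20·0.0833333° lon, +4·0.0416667° lat → SW at lon 17.6667°, lat 70.1667°.
Cell spans 0.0833333° lon × 0.0416667° lat. Centre is SW corner plus half of each.
latitude 70.1875, longitude 17.7083.

70.1875, 17.7083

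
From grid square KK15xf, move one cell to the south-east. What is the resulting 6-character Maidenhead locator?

KK25ae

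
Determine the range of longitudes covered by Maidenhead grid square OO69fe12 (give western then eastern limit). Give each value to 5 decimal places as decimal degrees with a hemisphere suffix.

112.42500° E, 112.43333° E

Field O=14, O=14: +14·20° lon, +14·10° lat → SW at lon 100°, lat 50°.
Square 6, 9: +6·2° lon, +9·1° lat → SW at lon 112°, lat 59°.
Subsquare f=5, e=4: +5·0.0833333° lon, +4·0.0416667° lat → SW at lon 112.417°, lat 59.1667°.
Extended square 1, 2: +1·0.00833333° lon, +2·0.00416667° lat → SW at lon 112.425°, lat 59.175°.
Cell spans 0.00833333° lon × 0.00416667° lat.
west 112.42500° E, east 112.43333° E.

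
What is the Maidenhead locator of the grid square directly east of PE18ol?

PE18pl

Longitude subsquare o = 14; +1 → 15 = p.
The latitude characters are unchanged.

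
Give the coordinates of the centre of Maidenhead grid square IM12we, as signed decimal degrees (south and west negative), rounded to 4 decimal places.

Field I=8, M=12: +8·20° lon, +12·10° lat → SW at lon -20°, lat 30°.
Square 1, 2: +1·2° lon, +2·1° lat → SW at lon -18°, lat 32°.
Subsquare w=22, e=4: +22·0.0833333° lon, +4·0.0416667° lat → SW at lon -16.1667°, lat 32.1667°.
Cell spans 0.0833333° lon × 0.0416667° lat. Centre is SW corner plus half of each.
latitude 32.1875, longitude -16.1250.

32.1875, -16.1250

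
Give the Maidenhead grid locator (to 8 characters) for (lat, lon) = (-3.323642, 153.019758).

QI66mq22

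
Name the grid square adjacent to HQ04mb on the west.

HQ04lb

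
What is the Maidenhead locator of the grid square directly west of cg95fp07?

Longitude extended square 0; −1 → -1, wraps to 9, carry into subsquare.
Longitude subsquare f = 5; −1 → 4 = e.
The latitude characters are unchanged.

CG95ep97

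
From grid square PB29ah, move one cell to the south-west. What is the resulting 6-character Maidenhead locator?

Longitude subsquare a = 0; −1 → -1, wraps to 23 = x, carry into square.
Longitude square 2; −1 → 1.
Latitude subsquare h = 7; −1 → 6 = g.

PB19xg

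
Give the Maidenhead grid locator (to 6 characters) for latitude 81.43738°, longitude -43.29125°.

Shift to the Maidenhead origin (180°W, 90°S): lon 136.7088, lat 171.4374.
Field: lon ⌊136.7088/20⌋ = 6 → G; lat ⌊171.4374/10⌋ = 17 → R.
Square: lon ⌊16.7088/2⌋ = 8; lat ⌊1.4374/1⌋ = 1.
Subsquare: lon ⌊0.7088/0.0833333⌋ = 8 → i; lat ⌊0.4374/0.0416667⌋ = 10 → k.

GR81ik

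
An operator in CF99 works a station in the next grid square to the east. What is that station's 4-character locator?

Longitude square 9; +1 → 10, wraps to 0, carry into field.
Longitude field C = 2; +1 → 3 = D.
The latitude characters are unchanged.

DF09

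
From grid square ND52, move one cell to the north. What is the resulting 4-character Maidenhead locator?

ND53

Latitude square 2; +1 → 3.
The longitude characters are unchanged.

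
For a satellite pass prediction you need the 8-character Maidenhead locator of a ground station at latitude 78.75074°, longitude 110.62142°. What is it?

OQ58hs40

Shift to the Maidenhead origin (180°W, 90°S): lon 290.62142, lat 168.75074.
Field: 290.62142/20 → 14 → O, 168.75074/10 → 16 → Q; chars OQ.
Square: 10.62142/2 → 5, 8.75074/1 → 8; chars 58.
Subsquare: 0.62142/0.0833333 → 7 → h, 0.75074/0.0416667 → 18 → s; chars hs.
Extended square: 0.03809/0.00833333 → 4, 0.00074/0.00416667 → 0; chars 40.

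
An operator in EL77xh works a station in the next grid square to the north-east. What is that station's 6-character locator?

EL87ai

Longitude subsquare x = 23; +1 → 24, wraps to 0 = a, carry into square.
Longitude square 7; +1 → 8.
Latitude subsquare h = 7; +1 → 8 = i.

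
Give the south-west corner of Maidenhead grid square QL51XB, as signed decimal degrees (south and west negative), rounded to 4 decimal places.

Field Q=16, L=11: +16·20° lon, +11·10° lat → SW at lon 140°, lat 20°.
Square 5, 1: +5·2° lon, +1·1° lat → SW at lon 150°, lat 21°.
Subsquare x=23, b=1: +23·0.0833333° lon, +1·0.0416667° lat → SW at lon 151.917°, lat 21.0417°.
latitude 21.0417, longitude 151.9167.

21.0417, 151.9167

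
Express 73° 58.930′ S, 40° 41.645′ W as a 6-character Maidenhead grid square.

GB96pa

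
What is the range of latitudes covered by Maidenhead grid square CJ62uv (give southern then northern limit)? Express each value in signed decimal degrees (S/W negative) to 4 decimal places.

2.8750, 2.9167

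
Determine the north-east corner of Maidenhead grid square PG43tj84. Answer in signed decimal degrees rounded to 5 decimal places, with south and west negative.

-26.60417, 129.65833

Field P=15, G=6: +15·20° lon, +6·10° lat → SW at lon 120°, lat -30°.
Square 4, 3: +4·2° lon, +3·1° lat → SW at lon 128°, lat -27°.
Subsquare t=19, j=9: +19·0.0833333° lon, +9·0.0416667° lat → SW at lon 129.583°, lat -26.625°.
Extended square 8, 4: +8·0.00833333° lon, +4·0.00416667° lat → SW at lon 129.65°, lat -26.6083°.
Cell spans 0.00833333° lon × 0.00416667° lat. NE corner is SW corner plus one full cell.
latitude -26.60417, longitude 129.65833.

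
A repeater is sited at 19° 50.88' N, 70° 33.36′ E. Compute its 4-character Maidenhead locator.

MK59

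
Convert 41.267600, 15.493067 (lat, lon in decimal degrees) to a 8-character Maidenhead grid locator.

JN71rg94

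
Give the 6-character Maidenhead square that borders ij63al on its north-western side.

IJ53xm

Longitude subsquare a = 0; −1 → -1, wraps to 23 = x, carry into square.
Longitude square 6; −1 → 5.
Latitude subsquare l = 11; +1 → 12 = m.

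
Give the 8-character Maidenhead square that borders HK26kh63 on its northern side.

HK26kh64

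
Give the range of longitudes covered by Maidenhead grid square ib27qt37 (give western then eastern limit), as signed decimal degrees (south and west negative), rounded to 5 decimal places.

-14.64167, -14.63333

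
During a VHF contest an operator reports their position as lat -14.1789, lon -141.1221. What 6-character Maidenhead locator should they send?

Add 180° to longitude and 90° to latitude: 38.8779, 75.8211.
Field: 38.8779/20 → 1 → B, 75.8211/10 → 7 → H; chars BH.
Square: 18.8779/2 → 9, 5.8211/1 → 5; chars 95.
Subsquare: 0.8779/0.0833333 → 10 → k, 0.8211/0.0416667 → 19 → t; chars kt.

BH95kt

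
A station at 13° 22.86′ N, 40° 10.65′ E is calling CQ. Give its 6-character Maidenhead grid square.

LK03cj

Offset from 180°W / 90°S: lon 220.1775°, lat 103.3810°.
Field: lon ⌊220.1775/20⌋ = 11 → L; lat ⌊103.3810/10⌋ = 10 → K.
Square: lon ⌊0.1775/2⌋ = 0; lat ⌊3.3810/1⌋ = 3.
Subsquare: lon ⌊0.1775/0.0833333⌋ = 2 → c; lat ⌊0.3810/0.0416667⌋ = 9 → j.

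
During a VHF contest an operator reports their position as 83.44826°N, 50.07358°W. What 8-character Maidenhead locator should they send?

GR43xk17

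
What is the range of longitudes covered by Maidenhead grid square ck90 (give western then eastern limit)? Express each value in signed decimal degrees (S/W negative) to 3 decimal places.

Field C=2, K=10: +2·20° lon, +10·10° lat → SW at lon -140°, lat 10°.
Square 9, 0: +9·2° lon, +0·1° lat → SW at lon -122°, lat 10°.
Cell spans 2° lon × 1° lat.
west -122.000, east -120.000.

-122.000, -120.000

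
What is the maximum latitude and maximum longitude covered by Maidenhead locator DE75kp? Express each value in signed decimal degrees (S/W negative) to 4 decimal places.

-44.3333, -105.0833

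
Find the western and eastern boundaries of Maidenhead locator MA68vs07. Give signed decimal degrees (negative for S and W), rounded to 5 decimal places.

73.75000, 73.75833

Field M=12, A=0: +12·20° lon, +0·10° lat → SW at lon 60°, lat -90°.
Square 6, 8: +6·2° lon, +8·1° lat → SW at lon 72°, lat -82°.
Subsquare v=21, s=18: +21·0.0833333° lon, +18·0.0416667° lat → SW at lon 73.75°, lat -81.25°.
Extended square 0, 7: +0·0.00833333° lon, +7·0.00416667° lat → SW at lon 73.75°, lat -81.2208°.
Cell spans 0.00833333° lon × 0.00416667° lat.
west 73.75000, east 73.75833.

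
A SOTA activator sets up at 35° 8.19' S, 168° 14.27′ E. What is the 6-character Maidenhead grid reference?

RF44cu

Shift to the Maidenhead origin (180°W, 90°S): lon 348.2378, lat 54.8635.
Field (20°×10°, letters A–R): lon ⌊348.2378/20⌋ = 17 → R; lat ⌊54.8635/10⌋ = 5 → F.
Square (2°×1°, digits 0–9): lon ⌊8.2378/2⌋ = 4; lat ⌊4.8635/1⌋ = 4.
Subsquare (5′×2.5′, letters a–x): lon ⌊0.2378/0.0833333⌋ = 2 → c; lat ⌊0.8635/0.0416667⌋ = 20 → u.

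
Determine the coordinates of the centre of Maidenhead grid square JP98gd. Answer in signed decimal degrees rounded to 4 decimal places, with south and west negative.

68.1458, 18.5417

Field J=9, P=15: +9·20° lon, +15·10° lat → SW at lon 0°, lat 60°.
Square 9, 8: +9·2° lon, +8·1° lat → SW at lon 18°, lat 68°.
Subsquare g=6, d=3: +6·0.0833333° lon, +3·0.0416667° lat → SW at lon 18.5°, lat 68.125°.
Cell spans 0.0833333° lon × 0.0416667° lat. Centre is SW corner plus half of each.
latitude 68.1458, longitude 18.5417.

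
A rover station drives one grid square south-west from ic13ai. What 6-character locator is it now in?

Longitude subsquare a = 0; −1 → -1, wraps to 23 = x, carry into square.
Longitude square 1; −1 → 0.
Latitude subsquare i = 8; −1 → 7 = h.

IC03xh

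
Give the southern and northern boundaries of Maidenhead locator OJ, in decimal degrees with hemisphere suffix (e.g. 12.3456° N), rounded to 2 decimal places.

Field O=14, J=9: +14·20° lon, +9·10° lat → SW at lon 100°, lat 0°.
Cell spans 20° lon × 10° lat.
south 0.00° N, north 10.00° N.

0.00° N, 10.00° N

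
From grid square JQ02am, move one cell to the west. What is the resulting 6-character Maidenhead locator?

Longitude subsquare a = 0; −1 → -1, wraps to 23 = x, carry into square.
Longitude square 0; −1 → -1, wraps to 9, carry into field.
Longitude field J = 9; −1 → 8 = I.
The latitude characters are unchanged.

IQ92xm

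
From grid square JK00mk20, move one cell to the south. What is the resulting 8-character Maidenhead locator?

JK00mj29

Latitude extended square 0; −1 → -1, wraps to 9, carry into subsquare.
Latitude subsquare k = 10; −1 → 9 = j.
The longitude characters are unchanged.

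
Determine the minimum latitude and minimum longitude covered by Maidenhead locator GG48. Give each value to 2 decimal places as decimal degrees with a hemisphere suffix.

Field G=6, G=6: +6·20° lon, +6·10° lat → SW at lon -60°, lat -30°.
Square 4, 8: +4·2° lon, +8·1° lat → SW at lon -52°, lat -22°.
latitude 22.00° S, longitude 52.00° W.

22.00° S, 52.00° W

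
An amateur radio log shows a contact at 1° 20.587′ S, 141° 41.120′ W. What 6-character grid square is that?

BI98dp

Offset from 180°W / 90°S: lon 38.3147°, lat 88.6569°.
Field: lon ⌊38.3147/20⌋ = 1 → B; lat ⌊88.6569/10⌋ = 8 → I.
Square: lon ⌊18.3147/2⌋ = 9; lat ⌊8.6569/1⌋ = 8.
Subsquare: lon ⌊0.3147/0.0833333⌋ = 3 → d; lat ⌊0.6569/0.0416667⌋ = 15 → p.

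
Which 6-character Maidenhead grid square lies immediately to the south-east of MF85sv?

Longitude subsquare s = 18; +1 → 19 = t.
Latitude subsquare v = 21; −1 → 20 = u.

MF85tu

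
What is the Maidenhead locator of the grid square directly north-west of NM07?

MM98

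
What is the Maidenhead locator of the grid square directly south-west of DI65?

Longitude square 6; −1 → 5.
Latitude square 5; −1 → 4.

DI54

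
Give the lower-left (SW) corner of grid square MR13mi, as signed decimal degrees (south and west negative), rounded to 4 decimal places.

Field M=12, R=17: +12·20° lon, +17·10° lat → SW at lon 60°, lat 80°.
Square 1, 3: +1·2° lon, +3·1° lat → SW at lon 62°, lat 83°.
Subsquare m=12, i=8: +12·0.0833333° lon, +8·0.0416667° lat → SW at lon 63°, lat 83.3333°.
latitude 83.3333, longitude 63.0000.

83.3333, 63.0000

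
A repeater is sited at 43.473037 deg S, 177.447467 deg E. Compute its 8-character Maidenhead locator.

RE86rm36

Shift to the Maidenhead origin (180°W, 90°S): lon 357.44747, lat 46.52696.
Field (20°×10°, letters A–R): lon ⌊357.44747/20⌋ = 17 → R; lat ⌊46.52696/10⌋ = 4 → E.
Square (2°×1°, digits 0–9): lon ⌊17.44747/2⌋ = 8; lat ⌊6.52696/1⌋ = 6.
Subsquare (5′×2.5′, letters a–x): lon ⌊1.44747/0.0833333⌋ = 17 → r; lat ⌊0.52696/0.0416667⌋ = 12 → m.
Extended square (30″×15″, digits 0–9): lon ⌊0.03080/0.00833333⌋ = 3; lat ⌊0.02696/0.00416667⌋ = 6.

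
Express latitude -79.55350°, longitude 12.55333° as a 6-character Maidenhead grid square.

Offset from 180°W / 90°S: lon 192.5533°, lat 10.4465°.
Field: lon ⌊192.5533/20⌋ = 9 → J; lat ⌊10.4465/10⌋ = 1 → B.
Square: lon ⌊12.5533/2⌋ = 6; lat ⌊0.4465/1⌋ = 0.
Subsquare: lon ⌊0.5533/0.0833333⌋ = 6 → g; lat ⌊0.4465/0.0416667⌋ = 10 → k.

JB60gk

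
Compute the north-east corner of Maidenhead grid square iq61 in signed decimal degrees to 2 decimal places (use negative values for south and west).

72.00, -6.00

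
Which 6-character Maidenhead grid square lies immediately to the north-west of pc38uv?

Longitude subsquare u = 20; −1 → 19 = t.
Latitude subsquare v = 21; +1 → 22 = w.

PC38tw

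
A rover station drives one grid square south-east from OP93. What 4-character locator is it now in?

Longitude square 9; +1 → 10, wraps to 0, carry into field.
Longitude field O = 14; +1 → 15 = P.
Latitude square 3; −1 → 2.

PP02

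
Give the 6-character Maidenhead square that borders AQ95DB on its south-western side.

Longitude subsquare d = 3; −1 → 2 = c.
Latitude subsquare b = 1; −1 → 0 = a.

AQ95ca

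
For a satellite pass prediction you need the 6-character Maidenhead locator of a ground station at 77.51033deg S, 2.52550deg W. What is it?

IB82rl

Offset from 180°W / 90°S: lon 177.4745°, lat 12.4897°.
Field: lon ⌊177.4745/20⌋ = 8 → I; lat ⌊12.4897/10⌋ = 1 → B.
Square: lon ⌊17.4745/2⌋ = 8; lat ⌊2.4897/1⌋ = 2.
Subsquare: lon ⌊1.4745/0.0833333⌋ = 17 → r; lat ⌊0.4897/0.0416667⌋ = 11 → l.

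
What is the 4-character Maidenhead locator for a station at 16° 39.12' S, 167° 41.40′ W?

AH63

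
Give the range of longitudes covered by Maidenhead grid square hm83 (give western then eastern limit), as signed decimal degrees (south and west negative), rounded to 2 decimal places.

-24.00, -22.00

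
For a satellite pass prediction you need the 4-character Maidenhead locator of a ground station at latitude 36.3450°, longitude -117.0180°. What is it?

DM16

Offset from 180°W / 90°S: lon 62.98°, lat 126.34°.
Field: lon ⌊62.98/20⌋ = 3 → D; lat ⌊126.34/10⌋ = 12 → M.
Square: lon ⌊2.98/2⌋ = 1; lat ⌊6.34/1⌋ = 6.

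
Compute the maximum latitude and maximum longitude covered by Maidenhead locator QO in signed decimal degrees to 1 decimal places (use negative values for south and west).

60.0, 160.0

Field Q=16, O=14: +16·20° lon, +14·10° lat → SW at lon 140°, lat 50°.
Cell spans 20° lon × 10° lat. NE corner is SW corner plus one full cell.
latitude 60.0, longitude 160.0.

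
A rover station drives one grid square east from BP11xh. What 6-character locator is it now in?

BP21ah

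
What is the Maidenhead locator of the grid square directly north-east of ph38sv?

PH38tw

Longitude subsquare s = 18; +1 → 19 = t.
Latitude subsquare v = 21; +1 → 22 = w.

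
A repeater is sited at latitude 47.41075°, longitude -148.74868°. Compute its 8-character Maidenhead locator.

Add 180° to longitude and 90° to latitude: 31.25132, 137.41075.
Field (20°×10°, letters A–R): 31.25132/20 → 1 → B, 137.41075/10 → 13 → N; chars BN.
Square (2°×1°, digits 0–9): 11.25132/2 → 5, 7.41075/1 → 7; chars 57.
Subsquare (5′×2.5′, letters a–x): 1.25132/0.0833333 → 15 → p, 0.41075/0.0416667 → 9 → j; chars pj.
Extended square (30″×15″, digits 0–9): 0.00132/0.00833333 → 0, 0.03575/0.00416667 → 8; chars 08.

BN57pj08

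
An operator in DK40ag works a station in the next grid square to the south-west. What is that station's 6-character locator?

DK30xf

Longitude subsquare a = 0; −1 → -1, wraps to 23 = x, carry into square.
Longitude square 4; −1 → 3.
Latitude subsquare g = 6; −1 → 5 = f.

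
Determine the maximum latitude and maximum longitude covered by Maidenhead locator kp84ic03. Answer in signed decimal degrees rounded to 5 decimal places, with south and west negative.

64.10000, 36.67500

Field K=10, P=15: +10·20° lon, +15·10° lat → SW at lon 20°, lat 60°.
Square 8, 4: +8·2° lon, +4·1° lat → SW at lon 36°, lat 64°.
Subsquare i=8, c=2: +8·0.0833333° lon, +2·0.0416667° lat → SW at lon 36.6667°, lat 64.0833°.
Extended square 0, 3: +0·0.00833333° lon, +3·0.00416667° lat → SW at lon 36.6667°, lat 64.0958°.
Cell spans 0.00833333° lon × 0.00416667° lat. NE corner is SW corner plus one full cell.
latitude 64.10000, longitude 36.67500.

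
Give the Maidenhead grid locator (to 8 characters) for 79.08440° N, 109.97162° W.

Add 180° to longitude and 90° to latitude: 70.02838, 169.08440.
Field: 70.02838/20 → 3 → D, 169.08440/10 → 16 → Q; chars DQ.
Square: 10.02838/2 → 5, 9.08440/1 → 9; chars 59.
Subsquare: 0.02838/0.0833333 → 0 → a, 0.08440/0.0416667 → 2 → c; chars ac.
Extended square: 0.02838/0.00833333 → 3, 0.00107/0.00416667 → 0; chars 30.

DQ59ac30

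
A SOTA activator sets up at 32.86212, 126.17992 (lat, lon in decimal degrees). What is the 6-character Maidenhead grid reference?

PM32cu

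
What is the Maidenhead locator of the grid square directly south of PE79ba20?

Latitude extended square 0; −1 → -1, wraps to 9, carry into subsquare.
Latitude subsquare a = 0; −1 → -1, wraps to 23 = x, carry into square.
Latitude square 9; −1 → 8.
The longitude characters are unchanged.

PE78bx29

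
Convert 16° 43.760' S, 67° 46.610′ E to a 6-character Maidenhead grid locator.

MH33vg

Add 180° to longitude and 90° to latitude: 247.7768, 73.2707.
Field: lon ⌊247.7768/20⌋ = 12 → M; lat ⌊73.2707/10⌋ = 7 → H.
Square: lon ⌊7.7768/2⌋ = 3; lat ⌊3.2707/1⌋ = 3.
Subsquare: lon ⌊1.7768/0.0833333⌋ = 21 → v; lat ⌊0.2707/0.0416667⌋ = 6 → g.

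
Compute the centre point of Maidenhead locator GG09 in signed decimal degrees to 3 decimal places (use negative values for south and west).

-20.500, -59.000

Field G=6, G=6: +6·20° lon, +6·10° lat → SW at lon -60°, lat -30°.
Square 0, 9: +0·2° lon, +9·1° lat → SW at lon -60°, lat -21°.
Cell spans 2° lon × 1° lat. Centre is SW corner plus half of each.
latitude -20.500, longitude -59.000.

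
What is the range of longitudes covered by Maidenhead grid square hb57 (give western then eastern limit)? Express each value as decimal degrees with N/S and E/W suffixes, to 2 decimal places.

Field H=7, B=1: +7·20° lon, +1·10° lat → SW at lon -40°, lat -80°.
Square 5, 7: +5·2° lon, +7·1° lat → SW at lon -30°, lat -73°.
Cell spans 2° lon × 1° lat.
west 30.00° W, east 28.00° W.

30.00° W, 28.00° W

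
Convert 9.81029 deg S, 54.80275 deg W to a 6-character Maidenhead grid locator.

GI20oe

Offset from 180°W / 90°S: lon 125.1972°, lat 80.1897°.
Field: lon ⌊125.1972/20⌋ = 6 → G; lat ⌊80.1897/10⌋ = 8 → I.
Square: lon ⌊5.1972/2⌋ = 2; lat ⌊0.1897/1⌋ = 0.
Subsquare: lon ⌊1.1972/0.0833333⌋ = 14 → o; lat ⌊0.1897/0.0416667⌋ = 4 → e.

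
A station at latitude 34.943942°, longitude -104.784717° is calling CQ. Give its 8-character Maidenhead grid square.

DM74ow56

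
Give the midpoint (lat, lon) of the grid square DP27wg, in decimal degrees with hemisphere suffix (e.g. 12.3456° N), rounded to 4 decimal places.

Field D=3, P=15: +3·20° lon, +15·10° lat → SW at lon -120°, lat 60°.
Square 2, 7: +2·2° lon, +7·1° lat → SW at lon -116°, lat 67°.
Subsquare w=22, g=6: +22·0.0833333° lon, +6·0.0416667° lat → SW at lon -114.167°, lat 67.25°.
Cell spans 0.0833333° lon × 0.0416667° lat. Centre is SW corner plus half of each.
latitude 67.2708° N, longitude 114.1250° W.

67.2708° N, 114.1250° W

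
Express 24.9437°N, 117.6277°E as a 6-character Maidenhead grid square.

OL84tw

Shift to the Maidenhead origin (180°W, 90°S): lon 297.6277, lat 114.9437.
Field: lon ⌊297.6277/20⌋ = 14 → O; lat ⌊114.9437/10⌋ = 11 → L.
Square: lon ⌊17.6277/2⌋ = 8; lat ⌊4.9437/1⌋ = 4.
Subsquare: lon ⌊1.6277/0.0833333⌋ = 19 → t; lat ⌊0.9437/0.0416667⌋ = 22 → w.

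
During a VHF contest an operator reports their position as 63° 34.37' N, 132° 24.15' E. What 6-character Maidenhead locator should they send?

Add 180° to longitude and 90° to latitude: 312.4025, 153.5728.
Field (20°×10°, letters A–R): 312.4025/20 → 15 → P, 153.5728/10 → 15 → P; chars PP.
Square (2°×1°, digits 0–9): 12.4025/2 → 6, 3.5728/1 → 3; chars 63.
Subsquare (5′×2.5′, letters a–x): 0.4025/0.0833333 → 4 → e, 0.5728/0.0416667 → 13 → n; chars en.

PP63en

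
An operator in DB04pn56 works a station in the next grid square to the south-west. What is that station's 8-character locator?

Longitude extended square 5; −1 → 4.
Latitude extended square 6; −1 → 5.

DB04pn45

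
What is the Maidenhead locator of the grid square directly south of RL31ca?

Latitude subsquare a = 0; −1 → -1, wraps to 23 = x, carry into square.
Latitude square 1; −1 → 0.
The longitude characters are unchanged.

RL30cx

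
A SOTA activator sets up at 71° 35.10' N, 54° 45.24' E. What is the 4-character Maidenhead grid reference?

Add 180° to longitude and 90° to latitude: 234.75, 161.58.
Field: 234.75/20 → 11 → L, 161.58/10 → 16 → Q; chars LQ.
Square: 14.75/2 → 7, 1.58/1 → 1; chars 71.

LQ71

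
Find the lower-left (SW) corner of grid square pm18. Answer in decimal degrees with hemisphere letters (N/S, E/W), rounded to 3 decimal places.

38.000° N, 122.000° E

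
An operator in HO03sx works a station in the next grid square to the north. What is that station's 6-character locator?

Latitude subsquare x = 23; +1 → 24, wraps to 0 = a, carry into square.
Latitude square 3; +1 → 4.
The longitude characters are unchanged.

HO04sa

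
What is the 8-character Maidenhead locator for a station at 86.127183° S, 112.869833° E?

OA63ku49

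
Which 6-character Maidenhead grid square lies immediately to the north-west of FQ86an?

FQ76xo

Longitude subsquare a = 0; −1 → -1, wraps to 23 = x, carry into square.
Longitude square 8; −1 → 7.
Latitude subsquare n = 13; +1 → 14 = o.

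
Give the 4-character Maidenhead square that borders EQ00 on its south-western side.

DP99

Longitude square 0; −1 → -1, wraps to 9, carry into field.
Longitude field E = 4; −1 → 3 = D.
Latitude square 0; −1 → -1, wraps to 9, carry into field.
Latitude field Q = 16; −1 → 15 = P.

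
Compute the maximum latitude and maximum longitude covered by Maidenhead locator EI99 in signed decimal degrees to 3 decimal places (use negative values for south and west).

Field E=4, I=8: +4·20° lon, +8·10° lat → SW at lon -100°, lat -10°.
Square 9, 9: +9·2° lon, +9·1° lat → SW at lon -82°, lat -1°.
Cell spans 2° lon × 1° lat. NE corner is SW corner plus one full cell.
latitude 0.000, longitude -80.000.

0.000, -80.000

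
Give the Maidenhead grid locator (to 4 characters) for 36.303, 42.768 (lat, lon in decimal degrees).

Add 180° to longitude and 90° to latitude: 222.77, 126.30.
Field: 222.77/20 → 11 → L, 126.30/10 → 12 → M; chars LM.
Square: 2.77/2 → 1, 6.30/1 → 6; chars 16.

LM16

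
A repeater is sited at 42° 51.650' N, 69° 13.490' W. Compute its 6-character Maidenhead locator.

FN52ju

Shift to the Maidenhead origin (180°W, 90°S): lon 110.7752, lat 132.8608.
Field (20°×10°, letters A–R): lon ⌊110.7752/20⌋ = 5 → F; lat ⌊132.8608/10⌋ = 13 → N.
Square (2°×1°, digits 0–9): lon ⌊10.7752/2⌋ = 5; lat ⌊2.8608/1⌋ = 2.
Subsquare (5′×2.5′, letters a–x): lon ⌊0.7752/0.0833333⌋ = 9 → j; lat ⌊0.8608/0.0416667⌋ = 20 → u.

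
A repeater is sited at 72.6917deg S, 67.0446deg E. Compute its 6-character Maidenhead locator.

MB37mh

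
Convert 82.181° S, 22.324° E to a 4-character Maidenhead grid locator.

KA17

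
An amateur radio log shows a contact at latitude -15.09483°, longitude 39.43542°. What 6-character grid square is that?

KH94rv

Add 180° to longitude and 90° to latitude: 219.4354, 74.9052.
Field (20°×10°, letters A–R): 219.4354/20 → 10 → K, 74.9052/10 → 7 → H; chars KH.
Square (2°×1°, digits 0–9): 19.4354/2 → 9, 4.9052/1 → 4; chars 94.
Subsquare (5′×2.5′, letters a–x): 1.4354/0.0833333 → 17 → r, 0.9052/0.0416667 → 21 → v; chars rv.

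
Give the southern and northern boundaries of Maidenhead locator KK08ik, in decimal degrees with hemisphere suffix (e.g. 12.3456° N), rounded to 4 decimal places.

18.4167° N, 18.4583° N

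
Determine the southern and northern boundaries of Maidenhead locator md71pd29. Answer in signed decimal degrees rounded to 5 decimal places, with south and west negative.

Field M=12, D=3: +12·20° lon, +3·10° lat → SW at lon 60°, lat -60°.
Square 7, 1: +7·2° lon, +1·1° lat → SW at lon 74°, lat -59°.
Subsquare p=15, d=3: +15·0.0833333° lon, +3·0.0416667° lat → SW at lon 75.25°, lat -58.875°.
Extended square 2, 9: +2·0.00833333° lon, +9·0.00416667° lat → SW at lon 75.2667°, lat -58.8375°.
Cell spans 0.00833333° lon × 0.00416667° lat.
south -58.83750, north -58.83333.

-58.83750, -58.83333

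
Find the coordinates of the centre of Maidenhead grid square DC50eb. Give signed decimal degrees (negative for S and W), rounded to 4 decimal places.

Field D=3, C=2: +3·20° lon, +2·10° lat → SW at lon -120°, lat -70°.
Square 5, 0: +5·2° lon, +0·1° lat → SW at lon -110°, lat -70°.
Subsquare e=4, b=1: +4·0.0833333° lon, +1·0.0416667° lat → SW at lon -109.667°, lat -69.9583°.
Cell spans 0.0833333° lon × 0.0416667° lat. Centre is SW corner plus half of each.
latitude -69.9375, longitude -109.6250.

-69.9375, -109.6250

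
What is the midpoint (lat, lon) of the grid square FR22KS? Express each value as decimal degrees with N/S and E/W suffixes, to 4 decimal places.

82.7708° N, 75.1250° W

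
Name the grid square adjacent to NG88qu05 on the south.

NG88qu04

Latitude extended square 5; −1 → 4.
The longitude characters are unchanged.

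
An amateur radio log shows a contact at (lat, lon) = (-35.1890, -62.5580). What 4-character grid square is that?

FF84

Add 180° to longitude and 90° to latitude: 117.44, 54.81.
Field: lon ⌊117.44/20⌋ = 5 → F; lat ⌊54.81/10⌋ = 5 → F.
Square: lon ⌊17.44/2⌋ = 8; lat ⌊4.81/1⌋ = 4.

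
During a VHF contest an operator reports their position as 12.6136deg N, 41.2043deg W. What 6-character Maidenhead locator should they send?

Offset from 180°W / 90°S: lon 138.7957°, lat 102.6136°.
Field: lon ⌊138.7957/20⌋ = 6 → G; lat ⌊102.6136/10⌋ = 10 → K.
Square: lon ⌊18.7957/2⌋ = 9; lat ⌊2.6136/1⌋ = 2.
Subsquare: lon ⌊0.7957/0.0833333⌋ = 9 → j; lat ⌊0.6136/0.0416667⌋ = 14 → o.

GK92jo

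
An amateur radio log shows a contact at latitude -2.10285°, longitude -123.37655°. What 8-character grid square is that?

Shift to the Maidenhead origin (180°W, 90°S): lon 56.62345, lat 87.89715.
Field: 56.62345/20 → 2 → C, 87.89715/10 → 8 → I; chars CI.
Square: 16.62345/2 → 8, 7.89715/1 → 7; chars 87.
Subsquare: 0.62345/0.0833333 → 7 → h, 0.89715/0.0416667 → 21 → v; chars hv.
Extended square: 0.04012/0.00833333 → 4, 0.02215/0.00416667 → 5; chars 45.

CI87hv45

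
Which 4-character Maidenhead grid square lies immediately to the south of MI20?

Latitude square 0; −1 → -1, wraps to 9, carry into field.
Latitude field I = 8; −1 → 7 = H.
The longitude characters are unchanged.

MH29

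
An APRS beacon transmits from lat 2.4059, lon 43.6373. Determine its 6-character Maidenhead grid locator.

LJ12tj

Offset from 180°W / 90°S: lon 223.6373°, lat 92.4059°.
Field (20°×10°, letters A–R): 223.6373/20 → 11 → L, 92.4059/10 → 9 → J; chars LJ.
Square (2°×1°, digits 0–9): 3.6373/2 → 1, 2.4059/1 → 2; chars 12.
Subsquare (5′×2.5′, letters a–x): 1.6373/0.0833333 → 19 → t, 0.4059/0.0416667 → 9 → j; chars tj.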